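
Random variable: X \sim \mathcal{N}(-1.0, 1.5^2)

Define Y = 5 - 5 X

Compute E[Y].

For Y = -5X + 5:
E[Y] = -5 * E[X] + 5
E[X] = -1.0 = -1
E[Y] = -5 * (-1) + 5 = 10

10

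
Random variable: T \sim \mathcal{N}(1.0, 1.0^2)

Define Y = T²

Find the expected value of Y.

E[T²] = Var(T) + (E[T])² = 1 + 1 = 2

2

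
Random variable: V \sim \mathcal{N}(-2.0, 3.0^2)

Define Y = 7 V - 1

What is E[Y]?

For Y = 7V - 1:
E[Y] = 7 * E[V] - 1
E[V] = -2.0 = -2
E[Y] = 7 * (-2) - 1 = -15

-15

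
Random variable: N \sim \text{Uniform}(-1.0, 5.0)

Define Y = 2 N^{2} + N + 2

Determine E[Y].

E[Y] = 2*E[N²] + 1*E[N] + 2
E[N] = 2
E[N²] = Var(N) + (E[N])² = 3 + 4 = 7
E[Y] = 2*7 + 1*2 + 2 = 18

18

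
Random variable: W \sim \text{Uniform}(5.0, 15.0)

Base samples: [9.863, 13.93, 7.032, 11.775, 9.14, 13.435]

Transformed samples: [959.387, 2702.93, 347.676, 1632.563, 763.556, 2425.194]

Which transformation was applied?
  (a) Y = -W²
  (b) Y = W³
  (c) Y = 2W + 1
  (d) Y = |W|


Checking option (b) Y = W³:
  W = 9.863 -> Y = 959.387 ✓
  W = 13.93 -> Y = 2702.93 ✓
  W = 7.032 -> Y = 347.676 ✓
All samples match this transformation.

(b) W³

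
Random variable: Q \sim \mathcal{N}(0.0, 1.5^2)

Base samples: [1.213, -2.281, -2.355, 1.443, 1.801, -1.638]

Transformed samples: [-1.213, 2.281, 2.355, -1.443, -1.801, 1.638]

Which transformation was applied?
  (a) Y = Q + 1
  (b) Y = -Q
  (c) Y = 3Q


Checking option (b) Y = -Q:
  Q = 1.213 -> Y = -1.213 ✓
  Q = -2.281 -> Y = 2.281 ✓
  Q = -2.355 -> Y = 2.355 ✓
All samples match this transformation.

(b) -Q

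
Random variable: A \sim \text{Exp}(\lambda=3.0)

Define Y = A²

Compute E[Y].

E[A²] = Var(A) + (E[A])² = 0.11111111 + 0.11111111 = 0.22222222

0.22222222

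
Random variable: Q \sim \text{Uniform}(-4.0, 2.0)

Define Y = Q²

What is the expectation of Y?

Using E[X²] = Var(X) + (E[X])²:
E[Q] = -1
Var(Q) = (2 + 4)^2/12 = 3
E[Q²] = 3 + (-1)² = 3 + 1 = 4

4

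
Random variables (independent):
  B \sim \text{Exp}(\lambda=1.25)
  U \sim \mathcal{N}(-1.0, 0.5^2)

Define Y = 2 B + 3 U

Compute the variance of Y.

For independent RVs: Var(aX + bY) = a²Var(X) + b²Var(Y)
Var(B) = 0.64
Var(U) = 0.25
Var(Y) = 2²*0.64 + 3²*0.25
= 4*0.64 + 9*0.25 = 4.81

4.81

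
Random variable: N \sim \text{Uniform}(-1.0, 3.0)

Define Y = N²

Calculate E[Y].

Using E[X²] = Var(X) + (E[X])²:
E[N] = 1
Var(N) = (3 + 1)^2/12 = 1.3333333
E[N²] = 1.3333333 + 1² = 1.3333333 + 1 = 2.3333333

2.3333333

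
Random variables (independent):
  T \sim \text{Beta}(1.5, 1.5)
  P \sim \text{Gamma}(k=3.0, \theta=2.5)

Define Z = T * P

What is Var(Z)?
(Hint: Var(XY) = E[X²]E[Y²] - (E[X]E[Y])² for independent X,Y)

Var(XY) = E[X²]E[Y²] - (E[X]E[Y])²
E[T] = 0.5, Var(T) = 0.0625
E[P] = 7.5, Var(P) = 18.75
E[T²] = 0.0625 + 0.5² = 0.3125
E[P²] = 18.75 + 7.5² = 75
Var(Z) = 0.3125*75 - (0.5*7.5)²
= 23.4375 - 14.0625 = 9.375

9.375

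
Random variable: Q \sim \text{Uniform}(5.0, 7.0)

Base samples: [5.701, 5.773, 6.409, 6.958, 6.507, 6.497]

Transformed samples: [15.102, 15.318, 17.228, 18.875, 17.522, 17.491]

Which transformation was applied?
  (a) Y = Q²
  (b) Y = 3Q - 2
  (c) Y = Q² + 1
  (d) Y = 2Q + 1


Checking option (b) Y = 3Q - 2:
  Q = 5.701 -> Y = 15.102 ✓
  Q = 5.773 -> Y = 15.318 ✓
  Q = 6.409 -> Y = 17.228 ✓
All samples match this transformation.

(b) 3Q - 2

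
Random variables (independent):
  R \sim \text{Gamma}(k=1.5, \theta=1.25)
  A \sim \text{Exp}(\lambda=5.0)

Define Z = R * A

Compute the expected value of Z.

For independent RVs: E[XY] = E[X]*E[Y]
E[R] = 1.875
E[A] = 0.2
E[Z] = 1.875 * 0.2 = 0.375

0.375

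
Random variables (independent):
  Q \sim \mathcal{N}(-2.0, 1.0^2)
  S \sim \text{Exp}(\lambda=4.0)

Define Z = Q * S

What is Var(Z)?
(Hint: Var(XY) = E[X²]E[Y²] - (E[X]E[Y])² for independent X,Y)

Var(XY) = E[X²]E[Y²] - (E[X]E[Y])²
E[Q] = -2, Var(Q) = 1
E[S] = 0.25, Var(S) = 0.0625
E[Q²] = 1 + (-2)² = 5
E[S²] = 0.0625 + 0.25² = 0.125
Var(Z) = 5*0.125 - (-2*0.25)²
= 0.625 - 0.25 = 0.375

0.375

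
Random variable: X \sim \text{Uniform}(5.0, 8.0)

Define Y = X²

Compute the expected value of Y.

E[X²] = Var(X) + (E[X])² = 0.75 + 42.25 = 43

43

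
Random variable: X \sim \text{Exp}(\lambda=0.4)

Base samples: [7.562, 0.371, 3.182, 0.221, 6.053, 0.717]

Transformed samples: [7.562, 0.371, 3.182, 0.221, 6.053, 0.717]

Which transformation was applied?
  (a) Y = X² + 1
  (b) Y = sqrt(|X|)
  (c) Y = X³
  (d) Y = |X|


Checking option (d) Y = |X|:
  X = 7.562 -> Y = 7.562 ✓
  X = 0.371 -> Y = 0.371 ✓
  X = 3.182 -> Y = 3.182 ✓
All samples match this transformation.

(d) |X|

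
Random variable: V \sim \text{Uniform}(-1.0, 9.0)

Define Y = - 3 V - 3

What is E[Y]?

For Y = -3V - 3:
E[Y] = -3 * E[V] - 3
E[V] = (-1 + 9)/2 = 4
E[Y] = -3 * 4 - 3 = -15

-15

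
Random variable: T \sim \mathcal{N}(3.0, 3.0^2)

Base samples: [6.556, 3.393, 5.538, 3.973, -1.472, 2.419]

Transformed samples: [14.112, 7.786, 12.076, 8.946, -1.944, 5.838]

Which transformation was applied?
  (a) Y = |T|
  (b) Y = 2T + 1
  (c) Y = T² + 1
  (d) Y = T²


Checking option (b) Y = 2T + 1:
  T = 6.556 -> Y = 14.112 ✓
  T = 3.393 -> Y = 7.786 ✓
  T = 5.538 -> Y = 12.076 ✓
All samples match this transformation.

(b) 2T + 1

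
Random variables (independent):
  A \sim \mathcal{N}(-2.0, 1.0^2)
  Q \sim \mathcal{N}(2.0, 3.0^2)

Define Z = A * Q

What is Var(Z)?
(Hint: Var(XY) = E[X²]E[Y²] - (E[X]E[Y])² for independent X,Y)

Var(XY) = E[X²]E[Y²] - (E[X]E[Y])²
E[A] = -2, Var(A) = 1
E[Q] = 2, Var(Q) = 9
E[A²] = 1 + (-2)² = 5
E[Q²] = 9 + 2² = 13
Var(Z) = 5*13 - (-2*2)²
= 65 - 16 = 49

49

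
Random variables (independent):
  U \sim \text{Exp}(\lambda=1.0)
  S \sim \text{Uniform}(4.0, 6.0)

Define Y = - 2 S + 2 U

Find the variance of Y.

For independent RVs: Var(aX + bY) = a²Var(X) + b²Var(Y)
Var(U) = 1
Var(S) = 0.33333333
Var(Y) = 2²*1 + (-2)²*0.33333333
= 4*1 + 4*0.33333333 = 5.3333333

5.3333333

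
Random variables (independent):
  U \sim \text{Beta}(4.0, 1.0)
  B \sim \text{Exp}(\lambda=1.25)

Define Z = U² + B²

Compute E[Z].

E[Z] = E[U²] + E[B²]
E[U²] = Var(U) + E[U]² = 0.026666667 + 0.64 = 0.66666667
E[B²] = Var(B) + E[B]² = 0.64 + 0.64 = 1.28
E[Z] = 0.66666667 + 1.28 = 1.9466667

1.9466667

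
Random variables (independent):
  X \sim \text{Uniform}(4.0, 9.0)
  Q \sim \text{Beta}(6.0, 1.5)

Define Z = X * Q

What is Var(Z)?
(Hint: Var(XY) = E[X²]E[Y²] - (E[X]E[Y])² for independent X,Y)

Var(XY) = E[X²]E[Y²] - (E[X]E[Y])²
E[X] = 6.5, Var(X) = 2.0833333
E[Q] = 0.8, Var(Q) = 0.018823529
E[X²] = 2.0833333 + 6.5² = 44.333333
E[Q²] = 0.018823529 + 0.8² = 0.65882353
Var(Z) = 44.333333*0.65882353 - (6.5*0.8)²
= 29.207843 - 27.04 = 2.1678431

2.1678431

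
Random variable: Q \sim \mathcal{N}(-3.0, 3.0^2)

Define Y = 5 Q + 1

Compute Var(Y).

For Y = aQ + b: Var(Y) = a² * Var(Q)
Var(Q) = 3.0^2 = 9
Var(Y) = 5² * 9 = 25 * 9 = 225

225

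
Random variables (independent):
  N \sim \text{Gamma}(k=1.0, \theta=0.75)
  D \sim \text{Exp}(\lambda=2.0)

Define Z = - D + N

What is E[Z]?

E[Z] = 1*E[N] - 1*E[D]
E[N] = 0.75
E[D] = 0.5
E[Z] = 1*0.75 - 1*0.5 = 0.25

0.25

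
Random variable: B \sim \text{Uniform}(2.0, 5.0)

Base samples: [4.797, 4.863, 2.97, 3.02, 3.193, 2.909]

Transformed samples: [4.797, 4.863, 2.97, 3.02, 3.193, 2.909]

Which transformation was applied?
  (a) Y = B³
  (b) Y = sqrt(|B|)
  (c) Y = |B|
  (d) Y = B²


Checking option (c) Y = |B|:
  B = 4.797 -> Y = 4.797 ✓
  B = 4.863 -> Y = 4.863 ✓
  B = 2.97 -> Y = 2.97 ✓
All samples match this transformation.

(c) |B|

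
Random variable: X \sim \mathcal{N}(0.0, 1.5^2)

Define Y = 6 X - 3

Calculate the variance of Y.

For Y = aX + b: Var(Y) = a² * Var(X)
Var(X) = 1.5^2 = 2.25
Var(Y) = 6² * 2.25 = 36 * 2.25 = 81

81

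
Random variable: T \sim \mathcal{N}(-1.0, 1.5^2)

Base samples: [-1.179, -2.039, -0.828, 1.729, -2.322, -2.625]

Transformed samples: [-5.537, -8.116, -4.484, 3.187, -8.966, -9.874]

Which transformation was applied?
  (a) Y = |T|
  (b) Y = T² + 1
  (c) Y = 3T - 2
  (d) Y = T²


Checking option (c) Y = 3T - 2:
  T = -1.179 -> Y = -5.537 ✓
  T = -2.039 -> Y = -8.116 ✓
  T = -0.828 -> Y = -4.484 ✓
All samples match this transformation.

(c) 3T - 2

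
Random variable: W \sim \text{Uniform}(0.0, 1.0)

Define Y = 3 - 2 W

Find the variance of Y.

For Y = aW + b: Var(Y) = a² * Var(W)
Var(W) = (1 - 0)^2/12 = 0.083333333
Var(Y) = (-2)² * 0.083333333 = 4 * 0.083333333 = 0.33333333

0.33333333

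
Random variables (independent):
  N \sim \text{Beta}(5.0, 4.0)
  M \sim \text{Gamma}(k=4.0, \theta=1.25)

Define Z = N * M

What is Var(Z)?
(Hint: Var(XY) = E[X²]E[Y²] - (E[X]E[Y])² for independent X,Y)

Var(XY) = E[X²]E[Y²] - (E[X]E[Y])²
E[N] = 0.55555556, Var(N) = 0.024691358
E[M] = 5, Var(M) = 6.25
E[N²] = 0.024691358 + 0.55555556² = 0.33333333
E[M²] = 6.25 + 5² = 31.25
Var(Z) = 0.33333333*31.25 - (0.55555556*5)²
= 10.416667 - 7.7160494 = 2.7006173

2.7006173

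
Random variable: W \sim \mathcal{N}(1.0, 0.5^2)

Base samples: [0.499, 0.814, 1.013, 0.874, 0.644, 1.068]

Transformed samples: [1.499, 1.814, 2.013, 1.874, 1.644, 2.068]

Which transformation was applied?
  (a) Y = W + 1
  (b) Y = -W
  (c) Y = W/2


Checking option (a) Y = W + 1:
  W = 0.499 -> Y = 1.499 ✓
  W = 0.814 -> Y = 1.814 ✓
  W = 1.013 -> Y = 2.013 ✓
All samples match this transformation.

(a) W + 1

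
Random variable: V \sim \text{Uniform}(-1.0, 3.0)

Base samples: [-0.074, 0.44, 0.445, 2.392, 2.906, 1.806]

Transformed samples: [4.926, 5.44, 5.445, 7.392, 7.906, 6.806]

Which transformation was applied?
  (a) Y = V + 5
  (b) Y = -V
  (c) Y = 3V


Checking option (a) Y = V + 5:
  V = -0.074 -> Y = 4.926 ✓
  V = 0.44 -> Y = 5.44 ✓
  V = 0.445 -> Y = 5.445 ✓
All samples match this transformation.

(a) V + 5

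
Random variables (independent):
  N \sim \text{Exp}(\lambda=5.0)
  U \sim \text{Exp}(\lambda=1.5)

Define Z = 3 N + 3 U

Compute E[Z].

E[Z] = 3*E[N] + 3*E[U]
E[N] = 0.2
E[U] = 0.66666667
E[Z] = 3*0.2 + 3*0.66666667 = 2.6

2.6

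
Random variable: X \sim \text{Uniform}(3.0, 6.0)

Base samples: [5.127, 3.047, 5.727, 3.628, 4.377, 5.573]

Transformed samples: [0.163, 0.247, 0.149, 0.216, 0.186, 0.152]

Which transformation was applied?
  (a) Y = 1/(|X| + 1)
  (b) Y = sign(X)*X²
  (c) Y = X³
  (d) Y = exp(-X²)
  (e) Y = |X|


Checking option (a) Y = 1/(|X| + 1):
  X = 5.127 -> Y = 0.163 ✓
  X = 3.047 -> Y = 0.247 ✓
  X = 5.727 -> Y = 0.149 ✓
All samples match this transformation.

(a) 1/(|X| + 1)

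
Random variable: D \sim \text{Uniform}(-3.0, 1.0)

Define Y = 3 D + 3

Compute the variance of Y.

For Y = aD + b: Var(Y) = a² * Var(D)
Var(D) = (1 + 3)^2/12 = 1.3333333
Var(Y) = 3² * 1.3333333 = 9 * 1.3333333 = 12

12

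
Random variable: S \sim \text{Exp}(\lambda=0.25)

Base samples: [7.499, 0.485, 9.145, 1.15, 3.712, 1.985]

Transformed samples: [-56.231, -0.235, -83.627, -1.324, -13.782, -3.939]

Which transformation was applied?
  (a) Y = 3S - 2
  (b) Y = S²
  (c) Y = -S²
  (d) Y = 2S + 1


Checking option (c) Y = -S²:
  S = 7.499 -> Y = -56.231 ✓
  S = 0.485 -> Y = -0.235 ✓
  S = 9.145 -> Y = -83.627 ✓
All samples match this transformation.

(c) -S²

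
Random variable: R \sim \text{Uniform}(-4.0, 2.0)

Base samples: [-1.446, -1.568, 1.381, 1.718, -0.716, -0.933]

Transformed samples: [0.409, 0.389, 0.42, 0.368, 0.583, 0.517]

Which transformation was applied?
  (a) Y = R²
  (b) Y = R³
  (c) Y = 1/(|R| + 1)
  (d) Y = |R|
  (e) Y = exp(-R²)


Checking option (c) Y = 1/(|R| + 1):
  R = -1.446 -> Y = 0.409 ✓
  R = -1.568 -> Y = 0.389 ✓
  R = 1.381 -> Y = 0.42 ✓
All samples match this transformation.

(c) 1/(|R| + 1)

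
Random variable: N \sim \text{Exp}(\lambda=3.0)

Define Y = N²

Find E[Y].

Using E[X²] = Var(X) + (E[X])²:
E[N] = 0.33333333
Var(N) = 1/3.0^2 = 0.11111111
E[N²] = 0.11111111 + 0.33333333² = 0.11111111 + 0.11111111 = 0.22222222

0.22222222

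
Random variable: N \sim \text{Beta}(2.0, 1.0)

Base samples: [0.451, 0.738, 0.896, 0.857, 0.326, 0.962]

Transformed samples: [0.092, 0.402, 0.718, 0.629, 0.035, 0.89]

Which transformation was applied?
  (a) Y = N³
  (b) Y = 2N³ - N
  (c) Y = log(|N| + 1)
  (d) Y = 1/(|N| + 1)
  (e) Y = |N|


Checking option (a) Y = N³:
  N = 0.451 -> Y = 0.092 ✓
  N = 0.738 -> Y = 0.402 ✓
  N = 0.896 -> Y = 0.718 ✓
All samples match this transformation.

(a) N³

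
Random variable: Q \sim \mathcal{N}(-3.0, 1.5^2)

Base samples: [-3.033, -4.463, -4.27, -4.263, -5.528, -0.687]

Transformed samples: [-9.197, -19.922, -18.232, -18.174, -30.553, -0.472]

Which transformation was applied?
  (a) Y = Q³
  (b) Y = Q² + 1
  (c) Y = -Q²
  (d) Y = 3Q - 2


Checking option (c) Y = -Q²:
  Q = -3.033 -> Y = -9.197 ✓
  Q = -4.463 -> Y = -19.922 ✓
  Q = -4.27 -> Y = -18.232 ✓
All samples match this transformation.

(c) -Q²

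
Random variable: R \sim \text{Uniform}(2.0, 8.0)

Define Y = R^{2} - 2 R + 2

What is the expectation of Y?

E[Y] = 1*E[R²] - 2*E[R] + 2
E[R] = 5
E[R²] = Var(R) + (E[R])² = 3 + 25 = 28
E[Y] = 1*28 - 2*5 + 2 = 20

20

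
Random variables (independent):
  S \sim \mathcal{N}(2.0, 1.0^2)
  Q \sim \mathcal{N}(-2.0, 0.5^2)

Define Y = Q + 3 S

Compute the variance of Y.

For independent RVs: Var(aX + bY) = a²Var(X) + b²Var(Y)
Var(S) = 1
Var(Q) = 0.25
Var(Y) = 3²*1 + 1²*0.25
= 9*1 + 1*0.25 = 9.25

9.25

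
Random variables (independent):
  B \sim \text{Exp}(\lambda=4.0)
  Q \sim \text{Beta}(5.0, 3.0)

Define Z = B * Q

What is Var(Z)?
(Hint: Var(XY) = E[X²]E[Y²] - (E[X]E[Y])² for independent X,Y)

Var(XY) = E[X²]E[Y²] - (E[X]E[Y])²
E[B] = 0.25, Var(B) = 0.0625
E[Q] = 0.625, Var(Q) = 0.026041667
E[B²] = 0.0625 + 0.25² = 0.125
E[Q²] = 0.026041667 + 0.625² = 0.41666667
Var(Z) = 0.125*0.41666667 - (0.25*0.625)²
= 0.052083333 - 0.024414062 = 0.027669271

0.027669271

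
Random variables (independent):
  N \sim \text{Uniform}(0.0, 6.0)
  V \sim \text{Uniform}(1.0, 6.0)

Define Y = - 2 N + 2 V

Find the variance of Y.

For independent RVs: Var(aX + bY) = a²Var(X) + b²Var(Y)
Var(N) = 3
Var(V) = 2.0833333
Var(Y) = (-2)²*3 + 2²*2.0833333
= 4*3 + 4*2.0833333 = 20.333333

20.333333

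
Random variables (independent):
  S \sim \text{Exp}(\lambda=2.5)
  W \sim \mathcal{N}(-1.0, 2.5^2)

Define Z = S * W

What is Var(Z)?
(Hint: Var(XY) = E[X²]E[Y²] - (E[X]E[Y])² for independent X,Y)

Var(XY) = E[X²]E[Y²] - (E[X]E[Y])²
E[S] = 0.4, Var(S) = 0.16
E[W] = -1, Var(W) = 6.25
E[S²] = 0.16 + 0.4² = 0.32
E[W²] = 6.25 + (-1)² = 7.25
Var(Z) = 0.32*7.25 - (0.4*(-1))²
= 2.32 - 0.16 = 2.16

2.16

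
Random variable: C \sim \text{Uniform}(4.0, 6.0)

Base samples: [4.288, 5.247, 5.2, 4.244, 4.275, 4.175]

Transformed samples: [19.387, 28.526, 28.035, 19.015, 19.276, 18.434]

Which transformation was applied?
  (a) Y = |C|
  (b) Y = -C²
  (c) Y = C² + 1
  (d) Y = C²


Checking option (c) Y = C² + 1:
  C = 4.288 -> Y = 19.387 ✓
  C = 5.247 -> Y = 28.526 ✓
  C = 5.2 -> Y = 28.035 ✓
All samples match this transformation.

(c) C² + 1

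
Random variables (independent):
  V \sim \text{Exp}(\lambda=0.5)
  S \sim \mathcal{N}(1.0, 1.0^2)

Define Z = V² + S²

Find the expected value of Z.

E[Z] = E[V²] + E[S²]
E[V²] = Var(V) + E[V]² = 4 + 4 = 8
E[S²] = Var(S) + E[S]² = 1 + 1 = 2
E[Z] = 8 + 2 = 10

10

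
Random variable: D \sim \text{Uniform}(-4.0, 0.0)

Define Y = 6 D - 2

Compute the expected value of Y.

For Y = 6D - 2:
E[Y] = 6 * E[D] - 2
E[D] = (-4 + 0)/2 = -2
E[Y] = 6 * (-2) - 2 = -14

-14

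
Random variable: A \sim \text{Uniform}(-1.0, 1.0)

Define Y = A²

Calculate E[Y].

E[A²] = Var(A) + (E[A])² = 0.33333333 + 0 = 0.33333333

0.33333333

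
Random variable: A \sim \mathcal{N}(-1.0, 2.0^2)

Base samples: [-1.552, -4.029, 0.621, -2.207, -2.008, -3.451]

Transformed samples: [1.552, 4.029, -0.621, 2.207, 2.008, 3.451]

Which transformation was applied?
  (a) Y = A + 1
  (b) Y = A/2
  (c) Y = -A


Checking option (c) Y = -A:
  A = -1.552 -> Y = 1.552 ✓
  A = -4.029 -> Y = 4.029 ✓
  A = 0.621 -> Y = -0.621 ✓
All samples match this transformation.

(c) -A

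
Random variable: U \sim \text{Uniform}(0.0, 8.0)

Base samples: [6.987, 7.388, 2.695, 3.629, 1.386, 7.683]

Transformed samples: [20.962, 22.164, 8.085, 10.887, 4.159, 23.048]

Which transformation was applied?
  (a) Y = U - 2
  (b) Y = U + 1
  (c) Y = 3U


Checking option (c) Y = 3U:
  U = 6.987 -> Y = 20.962 ✓
  U = 7.388 -> Y = 22.164 ✓
  U = 2.695 -> Y = 8.085 ✓
All samples match this transformation.

(c) 3U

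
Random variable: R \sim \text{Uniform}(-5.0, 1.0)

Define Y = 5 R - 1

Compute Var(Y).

For Y = aR + b: Var(Y) = a² * Var(R)
Var(R) = (1 + 5)^2/12 = 3
Var(Y) = 5² * 3 = 25 * 3 = 75

75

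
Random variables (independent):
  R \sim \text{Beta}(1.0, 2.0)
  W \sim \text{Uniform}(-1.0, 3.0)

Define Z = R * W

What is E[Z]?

For independent RVs: E[XY] = E[X]*E[Y]
E[R] = 0.33333333
E[W] = 1
E[Z] = 0.33333333 * 1 = 0.33333333

0.33333333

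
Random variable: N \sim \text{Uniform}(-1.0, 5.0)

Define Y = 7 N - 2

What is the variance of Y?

For Y = aN + b: Var(Y) = a² * Var(N)
Var(N) = (5 + 1)^2/12 = 3
Var(Y) = 7² * 3 = 49 * 3 = 147

147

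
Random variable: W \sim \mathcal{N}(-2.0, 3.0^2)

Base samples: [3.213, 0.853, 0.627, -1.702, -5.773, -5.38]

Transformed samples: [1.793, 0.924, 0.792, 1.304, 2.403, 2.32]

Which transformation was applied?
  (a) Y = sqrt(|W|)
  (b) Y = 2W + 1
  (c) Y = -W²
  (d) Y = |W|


Checking option (a) Y = sqrt(|W|):
  W = 3.213 -> Y = 1.793 ✓
  W = 0.853 -> Y = 0.924 ✓
  W = 0.627 -> Y = 0.792 ✓
All samples match this transformation.

(a) sqrt(|W|)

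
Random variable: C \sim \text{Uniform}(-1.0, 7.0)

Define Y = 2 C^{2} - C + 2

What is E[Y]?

E[Y] = 2*E[C²] - 1*E[C] + 2
E[C] = 3
E[C²] = Var(C) + (E[C])² = 5.3333333 + 9 = 14.333333
E[Y] = 2*14.333333 - 1*3 + 2 = 27.666667

27.666667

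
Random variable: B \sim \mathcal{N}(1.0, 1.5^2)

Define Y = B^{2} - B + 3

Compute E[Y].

E[Y] = 1*E[B²] - 1*E[B] + 3
E[B] = 1
E[B²] = Var(B) + (E[B])² = 2.25 + 1 = 3.25
E[Y] = 1*3.25 - 1*1 + 3 = 5.25

5.25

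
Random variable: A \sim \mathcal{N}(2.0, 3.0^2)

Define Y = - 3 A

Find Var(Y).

For Y = aA + b: Var(Y) = a² * Var(A)
Var(A) = 3.0^2 = 9
Var(Y) = (-3)² * 9 = 9 * 9 = 81

81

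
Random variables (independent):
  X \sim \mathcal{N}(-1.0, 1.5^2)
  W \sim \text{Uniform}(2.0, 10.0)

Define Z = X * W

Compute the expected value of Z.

For independent RVs: E[XY] = E[X]*E[Y]
E[X] = -1
E[W] = 6
E[Z] = -1 * 6 = -6

-6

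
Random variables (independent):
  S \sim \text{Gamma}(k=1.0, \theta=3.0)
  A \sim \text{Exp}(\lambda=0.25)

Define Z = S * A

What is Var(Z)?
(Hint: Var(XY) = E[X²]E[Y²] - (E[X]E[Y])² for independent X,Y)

Var(XY) = E[X²]E[Y²] - (E[X]E[Y])²
E[S] = 3, Var(S) = 9
E[A] = 4, Var(A) = 16
E[S²] = 9 + 3² = 18
E[A²] = 16 + 4² = 32
Var(Z) = 18*32 - (3*4)²
= 576 - 144 = 432

432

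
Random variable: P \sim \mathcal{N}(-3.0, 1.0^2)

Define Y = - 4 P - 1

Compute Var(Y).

For Y = aP + b: Var(Y) = a² * Var(P)
Var(P) = 1.0^2 = 1
Var(Y) = (-4)² * 1 = 16 * 1 = 16

16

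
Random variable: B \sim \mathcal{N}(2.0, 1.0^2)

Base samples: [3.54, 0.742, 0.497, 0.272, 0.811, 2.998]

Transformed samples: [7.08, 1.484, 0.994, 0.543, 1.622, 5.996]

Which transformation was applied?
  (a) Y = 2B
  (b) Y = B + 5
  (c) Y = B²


Checking option (a) Y = 2B:
  B = 3.54 -> Y = 7.08 ✓
  B = 0.742 -> Y = 1.484 ✓
  B = 0.497 -> Y = 0.994 ✓
All samples match this transformation.

(a) 2B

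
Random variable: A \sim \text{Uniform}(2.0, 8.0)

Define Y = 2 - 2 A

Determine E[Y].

For Y = -2A + 2:
E[Y] = -2 * E[A] + 2
E[A] = (2 + 8)/2 = 5
E[Y] = -2 * 5 + 2 = -8

-8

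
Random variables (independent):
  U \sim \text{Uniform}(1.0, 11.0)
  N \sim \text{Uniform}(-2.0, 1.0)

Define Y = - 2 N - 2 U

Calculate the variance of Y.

For independent RVs: Var(aX + bY) = a²Var(X) + b²Var(Y)
Var(U) = 8.3333333
Var(N) = 0.75
Var(Y) = (-2)²*8.3333333 + (-2)²*0.75
= 4*8.3333333 + 4*0.75 = 36.333333

36.333333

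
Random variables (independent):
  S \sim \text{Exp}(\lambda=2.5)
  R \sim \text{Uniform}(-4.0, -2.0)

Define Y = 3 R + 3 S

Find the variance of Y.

For independent RVs: Var(aX + bY) = a²Var(X) + b²Var(Y)
Var(S) = 0.16
Var(R) = 0.33333333
Var(Y) = 3²*0.16 + 3²*0.33333333
= 9*0.16 + 9*0.33333333 = 4.44

4.44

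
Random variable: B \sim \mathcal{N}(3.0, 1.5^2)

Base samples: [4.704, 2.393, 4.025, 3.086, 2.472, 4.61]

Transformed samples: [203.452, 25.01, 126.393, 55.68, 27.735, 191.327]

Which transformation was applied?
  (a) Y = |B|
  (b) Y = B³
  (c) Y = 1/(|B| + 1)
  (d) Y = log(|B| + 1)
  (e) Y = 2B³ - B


Checking option (e) Y = 2B³ - B:
  B = 4.704 -> Y = 203.452 ✓
  B = 2.393 -> Y = 25.01 ✓
  B = 4.025 -> Y = 126.393 ✓
All samples match this transformation.

(e) 2B³ - B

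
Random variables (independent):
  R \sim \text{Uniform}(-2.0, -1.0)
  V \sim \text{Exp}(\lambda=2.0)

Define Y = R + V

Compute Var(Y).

For independent RVs: Var(aX + bY) = a²Var(X) + b²Var(Y)
Var(R) = 0.083333333
Var(V) = 0.25
Var(Y) = 1²*0.083333333 + 1²*0.25
= 1*0.083333333 + 1*0.25 = 0.33333333

0.33333333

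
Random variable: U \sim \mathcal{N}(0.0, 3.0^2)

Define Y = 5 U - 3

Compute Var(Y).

For Y = aU + b: Var(Y) = a² * Var(U)
Var(U) = 3.0^2 = 9
Var(Y) = 5² * 9 = 25 * 9 = 225

225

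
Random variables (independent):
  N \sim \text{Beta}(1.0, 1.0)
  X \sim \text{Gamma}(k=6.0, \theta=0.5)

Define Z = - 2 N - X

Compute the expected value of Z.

E[Z] = -2*E[N] - 1*E[X]
E[N] = 0.5
E[X] = 3
E[Z] = -2*0.5 - 1*3 = -4

-4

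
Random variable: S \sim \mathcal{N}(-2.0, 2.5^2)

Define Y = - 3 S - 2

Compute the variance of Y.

For Y = aS + b: Var(Y) = a² * Var(S)
Var(S) = 2.5^2 = 6.25
Var(Y) = (-3)² * 6.25 = 9 * 6.25 = 56.25

56.25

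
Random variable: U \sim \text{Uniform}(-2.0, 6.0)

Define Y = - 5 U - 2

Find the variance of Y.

For Y = aU + b: Var(Y) = a² * Var(U)
Var(U) = (6 + 2)^2/12 = 5.3333333
Var(Y) = (-5)² * 5.3333333 = 25 * 5.3333333 = 133.33333

133.33333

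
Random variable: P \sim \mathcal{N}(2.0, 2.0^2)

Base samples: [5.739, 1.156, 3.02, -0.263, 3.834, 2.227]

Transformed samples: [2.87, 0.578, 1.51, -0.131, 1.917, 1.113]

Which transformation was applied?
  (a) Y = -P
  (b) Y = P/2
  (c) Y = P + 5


Checking option (b) Y = P/2:
  P = 5.739 -> Y = 2.87 ✓
  P = 1.156 -> Y = 0.578 ✓
  P = 3.02 -> Y = 1.51 ✓
All samples match this transformation.

(b) P/2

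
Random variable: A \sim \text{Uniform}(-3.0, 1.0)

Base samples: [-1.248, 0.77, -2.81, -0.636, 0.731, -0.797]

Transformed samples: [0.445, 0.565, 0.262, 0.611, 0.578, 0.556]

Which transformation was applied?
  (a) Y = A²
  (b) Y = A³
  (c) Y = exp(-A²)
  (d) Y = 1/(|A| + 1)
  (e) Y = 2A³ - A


Checking option (d) Y = 1/(|A| + 1):
  A = -1.248 -> Y = 0.445 ✓
  A = 0.77 -> Y = 0.565 ✓
  A = -2.81 -> Y = 0.262 ✓
All samples match this transformation.

(d) 1/(|A| + 1)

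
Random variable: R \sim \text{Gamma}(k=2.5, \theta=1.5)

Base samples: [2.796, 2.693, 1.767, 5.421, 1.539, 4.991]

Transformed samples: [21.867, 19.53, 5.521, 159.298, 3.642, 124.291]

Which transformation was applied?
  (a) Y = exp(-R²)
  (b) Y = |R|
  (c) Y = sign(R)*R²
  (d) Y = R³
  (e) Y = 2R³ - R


Checking option (d) Y = R³:
  R = 2.796 -> Y = 21.867 ✓
  R = 2.693 -> Y = 19.53 ✓
  R = 1.767 -> Y = 5.521 ✓
All samples match this transformation.

(d) R³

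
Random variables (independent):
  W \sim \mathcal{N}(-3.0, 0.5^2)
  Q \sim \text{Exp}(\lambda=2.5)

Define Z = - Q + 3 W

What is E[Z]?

E[Z] = 3*E[W] - 1*E[Q]
E[W] = -3
E[Q] = 0.4
E[Z] = 3*(-3) - 1*0.4 = -9.4

-9.4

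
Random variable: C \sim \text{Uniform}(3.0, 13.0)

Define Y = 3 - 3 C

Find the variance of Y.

For Y = aC + b: Var(Y) = a² * Var(C)
Var(C) = (13 - 3)^2/12 = 8.3333333
Var(Y) = (-3)² * 8.3333333 = 9 * 8.3333333 = 75

75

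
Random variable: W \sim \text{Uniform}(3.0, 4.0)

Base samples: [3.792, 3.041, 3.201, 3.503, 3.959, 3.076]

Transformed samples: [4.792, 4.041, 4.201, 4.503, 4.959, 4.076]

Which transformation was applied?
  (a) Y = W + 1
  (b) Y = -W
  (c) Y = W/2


Checking option (a) Y = W + 1:
  W = 3.792 -> Y = 4.792 ✓
  W = 3.041 -> Y = 4.041 ✓
  W = 3.201 -> Y = 4.201 ✓
All samples match this transformation.

(a) W + 1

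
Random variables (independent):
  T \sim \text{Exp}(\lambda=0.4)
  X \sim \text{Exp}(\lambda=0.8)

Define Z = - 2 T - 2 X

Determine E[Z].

E[Z] = -2*E[T] - 2*E[X]
E[T] = 2.5
E[X] = 1.25
E[Z] = -2*2.5 - 2*1.25 = -7.5

-7.5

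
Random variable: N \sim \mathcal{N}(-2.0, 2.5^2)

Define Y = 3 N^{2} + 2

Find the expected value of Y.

E[Y] = 3*E[N²] + 2
E[N] = -2
E[N²] = Var(N) + (E[N])² = 6.25 + 4 = 10.25
E[Y] = 3*10.25 + 2 = 32.75

32.75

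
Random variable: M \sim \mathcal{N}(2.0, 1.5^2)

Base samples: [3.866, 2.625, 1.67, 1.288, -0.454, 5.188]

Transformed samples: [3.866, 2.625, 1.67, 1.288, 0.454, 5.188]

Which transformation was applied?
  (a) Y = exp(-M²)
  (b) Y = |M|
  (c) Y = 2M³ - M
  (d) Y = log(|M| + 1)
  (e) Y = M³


Checking option (b) Y = |M|:
  M = 3.866 -> Y = 3.866 ✓
  M = 2.625 -> Y = 2.625 ✓
  M = 1.67 -> Y = 1.67 ✓
All samples match this transformation.

(b) |M|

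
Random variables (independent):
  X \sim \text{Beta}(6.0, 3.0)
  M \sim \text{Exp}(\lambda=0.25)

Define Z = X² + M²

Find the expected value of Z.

E[Z] = E[X²] + E[M²]
E[X²] = Var(X) + E[X]² = 0.022222222 + 0.44444444 = 0.46666667
E[M²] = Var(M) + E[M]² = 16 + 16 = 32
E[Z] = 0.46666667 + 32 = 32.466667

32.466667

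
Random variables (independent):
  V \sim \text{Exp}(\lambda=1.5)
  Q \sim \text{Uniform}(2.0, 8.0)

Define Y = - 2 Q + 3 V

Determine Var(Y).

For independent RVs: Var(aX + bY) = a²Var(X) + b²Var(Y)
Var(V) = 0.44444444
Var(Q) = 3
Var(Y) = 3²*0.44444444 + (-2)²*3
= 9*0.44444444 + 4*3 = 16

16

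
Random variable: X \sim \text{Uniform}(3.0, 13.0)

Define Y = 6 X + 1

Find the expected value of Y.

For Y = 6X + 1:
E[Y] = 6 * E[X] + 1
E[X] = (3 + 13)/2 = 8
E[Y] = 6 * 8 + 1 = 49

49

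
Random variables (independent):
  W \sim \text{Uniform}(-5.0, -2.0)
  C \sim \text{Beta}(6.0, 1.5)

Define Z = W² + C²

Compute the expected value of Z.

E[Z] = E[W²] + E[C²]
E[W²] = Var(W) + E[W]² = 0.75 + 12.25 = 13
E[C²] = Var(C) + E[C]² = 0.018823529 + 0.64 = 0.65882353
E[Z] = 13 + 0.65882353 = 13.658824

13.658824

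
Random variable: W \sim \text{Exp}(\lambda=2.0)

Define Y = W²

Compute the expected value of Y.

E[W²] = Var(W) + (E[W])² = 0.25 + 0.25 = 0.5

0.5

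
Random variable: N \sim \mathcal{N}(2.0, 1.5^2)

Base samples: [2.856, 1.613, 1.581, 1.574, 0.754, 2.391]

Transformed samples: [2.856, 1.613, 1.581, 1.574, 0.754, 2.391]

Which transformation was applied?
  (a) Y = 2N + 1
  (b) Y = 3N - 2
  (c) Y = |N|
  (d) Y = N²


Checking option (c) Y = |N|:
  N = 2.856 -> Y = 2.856 ✓
  N = 1.613 -> Y = 1.613 ✓
  N = 1.581 -> Y = 1.581 ✓
All samples match this transformation.

(c) |N|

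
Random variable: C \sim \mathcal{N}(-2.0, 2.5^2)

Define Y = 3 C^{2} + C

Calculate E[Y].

E[Y] = 3*E[C²] + 1*E[C]
E[C] = -2
E[C²] = Var(C) + (E[C])² = 6.25 + 4 = 10.25
E[Y] = 3*10.25 + 1*(-2) = 28.75

28.75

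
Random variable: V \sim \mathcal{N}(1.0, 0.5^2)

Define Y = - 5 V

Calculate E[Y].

For Y = -5V:
E[Y] = -5 * E[V]
E[V] = 1.0 = 1
E[Y] = -5 * 1 = -5

-5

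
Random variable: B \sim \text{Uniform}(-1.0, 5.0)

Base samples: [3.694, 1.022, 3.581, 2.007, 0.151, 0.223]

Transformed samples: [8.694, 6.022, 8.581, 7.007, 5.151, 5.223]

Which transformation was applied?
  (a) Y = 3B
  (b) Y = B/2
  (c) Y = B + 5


Checking option (c) Y = B + 5:
  B = 3.694 -> Y = 8.694 ✓
  B = 1.022 -> Y = 6.022 ✓
  B = 3.581 -> Y = 8.581 ✓
All samples match this transformation.

(c) B + 5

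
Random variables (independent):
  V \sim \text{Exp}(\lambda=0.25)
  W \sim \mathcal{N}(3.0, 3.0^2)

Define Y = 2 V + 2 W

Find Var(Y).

For independent RVs: Var(aX + bY) = a²Var(X) + b²Var(Y)
Var(V) = 16
Var(W) = 9
Var(Y) = 2²*16 + 2²*9
= 4*16 + 4*9 = 100

100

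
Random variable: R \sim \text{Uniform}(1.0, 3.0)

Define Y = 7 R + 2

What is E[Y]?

For Y = 7R + 2:
E[Y] = 7 * E[R] + 2
E[R] = (1 + 3)/2 = 2
E[Y] = 7 * 2 + 2 = 16

16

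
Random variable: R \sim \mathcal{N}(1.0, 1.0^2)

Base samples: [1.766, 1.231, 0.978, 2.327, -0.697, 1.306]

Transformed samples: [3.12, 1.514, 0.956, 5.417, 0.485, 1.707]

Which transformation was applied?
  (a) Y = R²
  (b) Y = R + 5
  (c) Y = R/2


Checking option (a) Y = R²:
  R = 1.766 -> Y = 3.12 ✓
  R = 1.231 -> Y = 1.514 ✓
  R = 0.978 -> Y = 0.956 ✓
All samples match this transformation.

(a) R²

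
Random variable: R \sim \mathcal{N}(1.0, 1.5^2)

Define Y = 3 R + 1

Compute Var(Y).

For Y = aR + b: Var(Y) = a² * Var(R)
Var(R) = 1.5^2 = 2.25
Var(Y) = 3² * 2.25 = 9 * 2.25 = 20.25

20.25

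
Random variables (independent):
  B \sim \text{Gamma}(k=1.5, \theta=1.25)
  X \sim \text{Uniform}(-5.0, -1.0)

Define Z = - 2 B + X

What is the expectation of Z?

E[Z] = -2*E[B] + 1*E[X]
E[B] = 1.875
E[X] = -3
E[Z] = -2*1.875 + 1*(-3) = -6.75

-6.75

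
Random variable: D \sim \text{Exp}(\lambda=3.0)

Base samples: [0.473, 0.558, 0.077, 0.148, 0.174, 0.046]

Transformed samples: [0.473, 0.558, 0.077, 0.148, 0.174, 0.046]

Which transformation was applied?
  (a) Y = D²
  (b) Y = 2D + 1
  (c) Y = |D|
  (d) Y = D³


Checking option (c) Y = |D|:
  D = 0.473 -> Y = 0.473 ✓
  D = 0.558 -> Y = 0.558 ✓
  D = 0.077 -> Y = 0.077 ✓
All samples match this transformation.

(c) |D|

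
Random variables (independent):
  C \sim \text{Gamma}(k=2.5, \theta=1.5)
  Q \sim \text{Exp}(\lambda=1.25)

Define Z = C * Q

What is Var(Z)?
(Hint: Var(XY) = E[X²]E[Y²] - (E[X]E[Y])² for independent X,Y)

Var(XY) = E[X²]E[Y²] - (E[X]E[Y])²
E[C] = 3.75, Var(C) = 5.625
E[Q] = 0.8, Var(Q) = 0.64
E[C²] = 5.625 + 3.75² = 19.6875
E[Q²] = 0.64 + 0.8² = 1.28
Var(Z) = 19.6875*1.28 - (3.75*0.8)²
= 25.2 - 9 = 16.2

16.2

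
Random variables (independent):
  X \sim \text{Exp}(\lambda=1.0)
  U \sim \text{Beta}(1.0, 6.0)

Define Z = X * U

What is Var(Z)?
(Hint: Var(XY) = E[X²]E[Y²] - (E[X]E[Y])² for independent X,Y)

Var(XY) = E[X²]E[Y²] - (E[X]E[Y])²
E[X] = 1, Var(X) = 1
E[U] = 0.14285714, Var(U) = 0.015306122
E[X²] = 1 + 1² = 2
E[U²] = 0.015306122 + 0.14285714² = 0.035714286
Var(Z) = 2*0.035714286 - (1*0.14285714)²
= 0.071428571 - 0.020408163 = 0.051020408

0.051020408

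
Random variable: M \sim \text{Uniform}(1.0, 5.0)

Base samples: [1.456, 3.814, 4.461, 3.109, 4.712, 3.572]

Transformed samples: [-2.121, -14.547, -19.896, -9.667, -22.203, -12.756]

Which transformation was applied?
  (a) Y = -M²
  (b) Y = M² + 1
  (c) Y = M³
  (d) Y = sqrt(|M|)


Checking option (a) Y = -M²:
  M = 1.456 -> Y = -2.121 ✓
  M = 3.814 -> Y = -14.547 ✓
  M = 4.461 -> Y = -19.896 ✓
All samples match this transformation.

(a) -M²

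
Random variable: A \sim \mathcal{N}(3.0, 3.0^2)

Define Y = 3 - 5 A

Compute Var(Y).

For Y = aA + b: Var(Y) = a² * Var(A)
Var(A) = 3.0^2 = 9
Var(Y) = (-5)² * 9 = 25 * 9 = 225

225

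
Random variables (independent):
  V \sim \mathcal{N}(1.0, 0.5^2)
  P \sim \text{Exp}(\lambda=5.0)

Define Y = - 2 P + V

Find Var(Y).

For independent RVs: Var(aX + bY) = a²Var(X) + b²Var(Y)
Var(V) = 0.25
Var(P) = 0.04
Var(Y) = 1²*0.25 + (-2)²*0.04
= 1*0.25 + 4*0.04 = 0.41

0.41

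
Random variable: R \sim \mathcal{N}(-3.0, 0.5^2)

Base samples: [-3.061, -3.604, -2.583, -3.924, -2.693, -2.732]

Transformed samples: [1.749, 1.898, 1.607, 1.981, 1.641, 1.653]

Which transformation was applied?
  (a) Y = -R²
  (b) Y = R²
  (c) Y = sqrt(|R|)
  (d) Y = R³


Checking option (c) Y = sqrt(|R|):
  R = -3.061 -> Y = 1.749 ✓
  R = -3.604 -> Y = 1.898 ✓
  R = -2.583 -> Y = 1.607 ✓
All samples match this transformation.

(c) sqrt(|R|)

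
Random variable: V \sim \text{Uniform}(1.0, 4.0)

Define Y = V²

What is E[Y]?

Using E[X²] = Var(X) + (E[X])²:
E[V] = 2.5
Var(V) = (4 - 1)^2/12 = 0.75
E[V²] = 0.75 + 2.5² = 0.75 + 6.25 = 7

7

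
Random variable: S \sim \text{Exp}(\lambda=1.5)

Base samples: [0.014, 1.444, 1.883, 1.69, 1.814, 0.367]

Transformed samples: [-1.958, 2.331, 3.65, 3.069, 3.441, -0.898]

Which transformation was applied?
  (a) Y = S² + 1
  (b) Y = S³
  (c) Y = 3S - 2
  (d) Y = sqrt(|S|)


Checking option (c) Y = 3S - 2:
  S = 0.014 -> Y = -1.958 ✓
  S = 1.444 -> Y = 2.331 ✓
  S = 1.883 -> Y = 3.65 ✓
All samples match this transformation.

(c) 3S - 2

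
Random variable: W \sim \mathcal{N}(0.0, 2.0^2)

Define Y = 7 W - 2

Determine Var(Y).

For Y = aW + b: Var(Y) = a² * Var(W)
Var(W) = 2.0^2 = 4
Var(Y) = 7² * 4 = 49 * 4 = 196

196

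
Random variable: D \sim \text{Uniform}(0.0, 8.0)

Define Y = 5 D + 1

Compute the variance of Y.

For Y = aD + b: Var(Y) = a² * Var(D)
Var(D) = (8 - 0)^2/12 = 5.3333333
Var(Y) = 5² * 5.3333333 = 25 * 5.3333333 = 133.33333

133.33333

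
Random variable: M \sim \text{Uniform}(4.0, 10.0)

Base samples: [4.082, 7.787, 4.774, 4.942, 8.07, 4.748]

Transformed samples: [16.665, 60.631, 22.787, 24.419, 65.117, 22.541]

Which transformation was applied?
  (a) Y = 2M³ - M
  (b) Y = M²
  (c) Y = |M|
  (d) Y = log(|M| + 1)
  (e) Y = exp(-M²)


Checking option (b) Y = M²:
  M = 4.082 -> Y = 16.665 ✓
  M = 7.787 -> Y = 60.631 ✓
  M = 4.774 -> Y = 22.787 ✓
All samples match this transformation.

(b) M²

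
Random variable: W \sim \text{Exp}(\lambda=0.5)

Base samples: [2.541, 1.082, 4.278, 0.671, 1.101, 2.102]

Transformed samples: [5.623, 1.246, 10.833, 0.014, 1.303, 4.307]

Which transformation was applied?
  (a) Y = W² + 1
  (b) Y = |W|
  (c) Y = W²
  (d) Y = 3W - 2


Checking option (d) Y = 3W - 2:
  W = 2.541 -> Y = 5.623 ✓
  W = 1.082 -> Y = 1.246 ✓
  W = 4.278 -> Y = 10.833 ✓
All samples match this transformation.

(d) 3W - 2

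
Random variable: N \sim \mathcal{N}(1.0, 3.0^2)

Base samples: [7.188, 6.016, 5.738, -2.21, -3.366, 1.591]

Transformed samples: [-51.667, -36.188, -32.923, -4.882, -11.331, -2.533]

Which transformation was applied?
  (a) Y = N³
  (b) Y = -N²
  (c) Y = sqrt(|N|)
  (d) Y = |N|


Checking option (b) Y = -N²:
  N = 7.188 -> Y = -51.667 ✓
  N = 6.016 -> Y = -36.188 ✓
  N = 5.738 -> Y = -32.923 ✓
All samples match this transformation.

(b) -N²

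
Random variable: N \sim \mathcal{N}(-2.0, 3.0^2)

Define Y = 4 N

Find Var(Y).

For Y = aN + b: Var(Y) = a² * Var(N)
Var(N) = 3.0^2 = 9
Var(Y) = 4² * 9 = 16 * 9 = 144

144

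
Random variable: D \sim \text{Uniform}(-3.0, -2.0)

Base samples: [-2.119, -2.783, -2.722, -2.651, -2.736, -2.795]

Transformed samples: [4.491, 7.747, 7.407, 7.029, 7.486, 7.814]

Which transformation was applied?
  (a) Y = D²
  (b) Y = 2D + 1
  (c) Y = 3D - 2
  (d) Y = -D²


Checking option (a) Y = D²:
  D = -2.119 -> Y = 4.491 ✓
  D = -2.783 -> Y = 7.747 ✓
  D = -2.722 -> Y = 7.407 ✓
All samples match this transformation.

(a) D²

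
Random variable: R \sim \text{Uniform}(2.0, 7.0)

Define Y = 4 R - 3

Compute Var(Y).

For Y = aR + b: Var(Y) = a² * Var(R)
Var(R) = (7 - 2)^2/12 = 2.0833333
Var(Y) = 4² * 2.0833333 = 16 * 2.0833333 = 33.333333

33.333333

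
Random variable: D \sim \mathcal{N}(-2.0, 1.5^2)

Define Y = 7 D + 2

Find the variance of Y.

For Y = aD + b: Var(Y) = a² * Var(D)
Var(D) = 1.5^2 = 2.25
Var(Y) = 7² * 2.25 = 49 * 2.25 = 110.25

110.25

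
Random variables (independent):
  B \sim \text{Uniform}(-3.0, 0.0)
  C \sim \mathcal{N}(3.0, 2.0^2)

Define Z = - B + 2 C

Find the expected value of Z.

E[Z] = -1*E[B] + 2*E[C]
E[B] = -1.5
E[C] = 3
E[Z] = -1*(-1.5) + 2*3 = 7.5

7.5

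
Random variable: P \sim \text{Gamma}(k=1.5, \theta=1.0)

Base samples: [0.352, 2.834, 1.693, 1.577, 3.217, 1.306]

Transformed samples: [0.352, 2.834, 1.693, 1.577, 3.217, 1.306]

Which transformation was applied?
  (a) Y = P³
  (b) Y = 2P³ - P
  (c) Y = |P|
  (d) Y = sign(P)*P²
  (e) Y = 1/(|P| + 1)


Checking option (c) Y = |P|:
  P = 0.352 -> Y = 0.352 ✓
  P = 2.834 -> Y = 2.834 ✓
  P = 1.693 -> Y = 1.693 ✓
All samples match this transformation.

(c) |P|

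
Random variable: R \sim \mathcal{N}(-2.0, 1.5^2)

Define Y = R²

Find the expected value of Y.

E[R²] = Var(R) + (E[R])² = 2.25 + 4 = 6.25

6.25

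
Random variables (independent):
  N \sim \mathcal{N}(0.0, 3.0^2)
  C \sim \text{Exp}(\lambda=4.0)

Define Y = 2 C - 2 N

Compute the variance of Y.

For independent RVs: Var(aX + bY) = a²Var(X) + b²Var(Y)
Var(N) = 9
Var(C) = 0.0625
Var(Y) = (-2)²*9 + 2²*0.0625
= 4*9 + 4*0.0625 = 36.25

36.25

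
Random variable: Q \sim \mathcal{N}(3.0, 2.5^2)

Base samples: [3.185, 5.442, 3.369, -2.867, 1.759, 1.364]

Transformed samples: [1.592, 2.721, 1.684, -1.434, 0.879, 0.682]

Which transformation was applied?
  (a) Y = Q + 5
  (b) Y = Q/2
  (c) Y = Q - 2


Checking option (b) Y = Q/2:
  Q = 3.185 -> Y = 1.592 ✓
  Q = 5.442 -> Y = 2.721 ✓
  Q = 3.369 -> Y = 1.684 ✓
All samples match this transformation.

(b) Q/2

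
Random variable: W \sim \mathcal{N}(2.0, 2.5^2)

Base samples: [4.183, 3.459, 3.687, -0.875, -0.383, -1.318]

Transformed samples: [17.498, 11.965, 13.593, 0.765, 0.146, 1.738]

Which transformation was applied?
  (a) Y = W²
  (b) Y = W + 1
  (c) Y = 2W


Checking option (a) Y = W²:
  W = 4.183 -> Y = 17.498 ✓
  W = 3.459 -> Y = 11.965 ✓
  W = 3.687 -> Y = 13.593 ✓
All samples match this transformation.

(a) W²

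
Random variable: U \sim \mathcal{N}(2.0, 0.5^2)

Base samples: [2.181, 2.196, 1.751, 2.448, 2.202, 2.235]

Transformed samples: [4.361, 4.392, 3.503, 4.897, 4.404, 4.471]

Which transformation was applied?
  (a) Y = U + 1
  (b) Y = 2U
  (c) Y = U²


Checking option (b) Y = 2U:
  U = 2.181 -> Y = 4.361 ✓
  U = 2.196 -> Y = 4.392 ✓
  U = 1.751 -> Y = 3.503 ✓
All samples match this transformation.

(b) 2U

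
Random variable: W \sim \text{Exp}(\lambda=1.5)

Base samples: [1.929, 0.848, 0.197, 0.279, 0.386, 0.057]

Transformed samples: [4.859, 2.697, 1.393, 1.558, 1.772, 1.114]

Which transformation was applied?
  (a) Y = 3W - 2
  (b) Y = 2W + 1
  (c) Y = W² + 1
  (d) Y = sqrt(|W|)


Checking option (b) Y = 2W + 1:
  W = 1.929 -> Y = 4.859 ✓
  W = 0.848 -> Y = 2.697 ✓
  W = 0.197 -> Y = 1.393 ✓
All samples match this transformation.

(b) 2W + 1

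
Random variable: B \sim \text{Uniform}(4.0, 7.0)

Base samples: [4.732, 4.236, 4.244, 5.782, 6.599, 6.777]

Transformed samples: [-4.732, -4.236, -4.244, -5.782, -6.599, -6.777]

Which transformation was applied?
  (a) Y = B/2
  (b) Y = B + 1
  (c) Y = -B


Checking option (c) Y = -B:
  B = 4.732 -> Y = -4.732 ✓
  B = 4.236 -> Y = -4.236 ✓
  B = 4.244 -> Y = -4.244 ✓
All samples match this transformation.

(c) -B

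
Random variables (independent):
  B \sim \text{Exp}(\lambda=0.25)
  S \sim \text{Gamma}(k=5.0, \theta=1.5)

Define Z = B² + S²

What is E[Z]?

E[Z] = E[B²] + E[S²]
E[B²] = Var(B) + E[B]² = 16 + 16 = 32
E[S²] = Var(S) + E[S]² = 11.25 + 56.25 = 67.5
E[Z] = 32 + 67.5 = 99.5

99.5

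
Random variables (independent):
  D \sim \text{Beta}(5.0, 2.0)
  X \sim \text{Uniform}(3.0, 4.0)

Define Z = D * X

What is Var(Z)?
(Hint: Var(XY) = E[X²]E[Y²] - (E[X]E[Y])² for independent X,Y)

Var(XY) = E[X²]E[Y²] - (E[X]E[Y])²
E[D] = 0.71428571, Var(D) = 0.025510204
E[X] = 3.5, Var(X) = 0.083333333
E[D²] = 0.025510204 + 0.71428571² = 0.53571429
E[X²] = 0.083333333 + 3.5² = 12.333333
Var(Z) = 0.53571429*12.333333 - (0.71428571*3.5)²
= 6.6071429 - 6.25 = 0.35714286

0.35714286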